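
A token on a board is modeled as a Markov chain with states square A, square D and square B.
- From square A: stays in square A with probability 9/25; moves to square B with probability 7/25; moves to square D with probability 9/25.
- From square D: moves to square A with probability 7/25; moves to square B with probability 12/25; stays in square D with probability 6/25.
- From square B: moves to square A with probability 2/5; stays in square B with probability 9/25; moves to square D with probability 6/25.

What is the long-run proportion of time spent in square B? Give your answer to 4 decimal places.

0.3657

Let the stationary distribution be π with π = πP and π_1 + π_2 + π_3 = 1.
π_1 = 0.36·π_1 + 0.28·π_2 + 0.4·π_3
π_2 = 0.36·π_1 + 0.24·π_2 + 0.24·π_3
Solving with the normalization constraint gives π = (0.3520, 0.2822, 0.3657).
So the stationary probability of square B is 0.3657.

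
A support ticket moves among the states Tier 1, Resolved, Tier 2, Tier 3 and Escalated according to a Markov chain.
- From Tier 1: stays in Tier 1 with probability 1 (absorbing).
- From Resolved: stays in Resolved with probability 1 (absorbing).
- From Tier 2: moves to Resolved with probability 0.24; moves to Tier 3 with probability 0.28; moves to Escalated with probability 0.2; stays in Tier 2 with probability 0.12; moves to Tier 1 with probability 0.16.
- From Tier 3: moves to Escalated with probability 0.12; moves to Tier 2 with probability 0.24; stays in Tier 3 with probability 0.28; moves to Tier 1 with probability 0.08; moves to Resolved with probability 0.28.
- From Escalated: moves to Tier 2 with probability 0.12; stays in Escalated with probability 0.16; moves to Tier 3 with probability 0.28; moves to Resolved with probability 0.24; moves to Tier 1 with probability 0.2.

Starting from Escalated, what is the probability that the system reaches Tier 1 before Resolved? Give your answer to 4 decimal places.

0.3895

Let h(s) be the probability of absorption at Tier 1 starting from transient state s. Then h(Tier 1) = 1 and h(Resolved) = 0. By first-step analysis:
h(Tier 2) = 0.16·1 + 0.24·0 + 0.12·h(Tier 2) + 0.28·h(Tier 3) + 0.2·h(Escalated)
h(Tier 3) = 0.08·1 + 0.28·0 + 0.24·h(Tier 2) + 0.28·h(Tier 3) + 0.12·h(Escalated)
h(Escalated) = 0.2·1 + 0.24·0 + 0.12·h(Tier 2) + 0.28·h(Tier 3) + 0.16·h(Escalated)
Solving: h(Tier 2) = 0.3651, h(Tier 3) = 0.2977, h(Escalated) = 0.3895.
Starting from Escalated, the probability is 0.3895.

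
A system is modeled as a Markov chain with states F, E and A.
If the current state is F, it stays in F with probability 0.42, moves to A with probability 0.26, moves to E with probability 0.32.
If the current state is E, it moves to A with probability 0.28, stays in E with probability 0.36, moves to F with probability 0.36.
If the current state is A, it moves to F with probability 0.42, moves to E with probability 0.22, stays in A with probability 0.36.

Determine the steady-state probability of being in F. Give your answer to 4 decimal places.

0.4018

Let the stationary distribution be π with π = πP and π_1 + π_2 + π_3 = 1.
π_1 = 0.42·π_1 + 0.36·π_2 + 0.42·π_3
π_2 = 0.32·π_1 + 0.36·π_2 + 0.22·π_3
Solving with the normalization constraint gives π = (0.4018, 0.3025, 0.2956).
So the stationary probability of F is 0.4018.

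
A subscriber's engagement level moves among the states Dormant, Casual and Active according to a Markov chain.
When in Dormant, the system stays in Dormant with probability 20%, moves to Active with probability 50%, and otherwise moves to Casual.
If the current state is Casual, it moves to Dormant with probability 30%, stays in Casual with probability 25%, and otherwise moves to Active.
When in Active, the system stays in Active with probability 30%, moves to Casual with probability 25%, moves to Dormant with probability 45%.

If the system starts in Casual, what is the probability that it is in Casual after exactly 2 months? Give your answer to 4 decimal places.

Sum over the intermediate state after 1 month:
P = P(Casual→Dormant)·P(Dormant→Casual) + P(Casual→Casual)·P(Casual→Casual) + P(Casual→Active)·P(Active→Casual)
  = 0.3×0.3 + 0.25×0.25 + 0.45×0.25
  = 0.0900 + 0.0625 + 0.1125 = 0.2650

0.2650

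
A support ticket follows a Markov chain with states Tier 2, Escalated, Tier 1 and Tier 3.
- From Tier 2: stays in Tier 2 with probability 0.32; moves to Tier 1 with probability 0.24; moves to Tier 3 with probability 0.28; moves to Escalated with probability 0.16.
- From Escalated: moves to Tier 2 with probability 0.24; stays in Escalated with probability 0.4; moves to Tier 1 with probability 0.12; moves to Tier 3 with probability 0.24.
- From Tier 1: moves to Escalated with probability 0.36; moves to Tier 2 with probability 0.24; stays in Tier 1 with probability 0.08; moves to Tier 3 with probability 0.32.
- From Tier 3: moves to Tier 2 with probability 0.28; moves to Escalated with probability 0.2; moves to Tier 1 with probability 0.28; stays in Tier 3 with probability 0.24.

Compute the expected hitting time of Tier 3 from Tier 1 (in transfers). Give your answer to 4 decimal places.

Let t(s) be the expected number of transfers to first reach Tier 3 from state s, with t(Tier 3) = 0. Conditioning on the first transfer:
t(Tier 2) = 1 + 0.32·t(Tier 2) + 0.16·t(Escalated) + 0.24·t(Tier 1)
t(Escalated) = 1 + 0.24·t(Tier 2) + 0.4·t(Escalated) + 0.12·t(Tier 1)
t(Tier 1) = 1 + 0.24·t(Tier 2) + 0.36·t(Escalated) + 0.08·t(Tier 1)
Solving: t(Tier 2) = 3.6115, t(Escalated) = 3.8157, t(Tier 1) = 3.5222.
Expected transfers from Tier 1 to Tier 3: 3.5222.

3.5222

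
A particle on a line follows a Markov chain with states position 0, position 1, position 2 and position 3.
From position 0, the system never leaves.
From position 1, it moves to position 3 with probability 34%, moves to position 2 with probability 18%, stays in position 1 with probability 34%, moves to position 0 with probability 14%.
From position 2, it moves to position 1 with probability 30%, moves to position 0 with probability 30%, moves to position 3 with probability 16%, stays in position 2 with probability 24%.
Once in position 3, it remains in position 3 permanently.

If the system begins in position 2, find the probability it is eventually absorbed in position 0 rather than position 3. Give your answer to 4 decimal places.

Let h(s) be the probability of absorption at position 0 starting from transient state s. Then h(position 0) = 1 and h(position 3) = 0. By first-step analysis:
h(position 1) = 0.14·1 + 0.34·h(position 1) + 0.18·h(position 2) + 0.34·0
h(position 2) = 0.3·1 + 0.3·h(position 1) + 0.24·h(position 2) + 0.16·0
Solving: h(position 1) = 0.3584, h(position 2) = 0.5362.
Starting from position 2, the probability is 0.5362.

0.5362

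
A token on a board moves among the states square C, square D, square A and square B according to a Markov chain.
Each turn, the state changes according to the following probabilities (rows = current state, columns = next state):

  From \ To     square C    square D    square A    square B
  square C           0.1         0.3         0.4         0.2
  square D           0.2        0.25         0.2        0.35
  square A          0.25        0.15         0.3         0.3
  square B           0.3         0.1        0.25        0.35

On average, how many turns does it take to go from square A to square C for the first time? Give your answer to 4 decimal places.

Let t(s) be the expected number of turns to first reach square C from state s, with t(square C) = 0. Conditioning on the first turn:
t(square D) = 1 + 0.25·t(square D) + 0.2·t(square A) + 0.35·t(square B)
t(square A) = 1 + 0.15·t(square D) + 0.3·t(square A) + 0.3·t(square B)
t(square B) = 1 + 0.1·t(square D) + 0.25·t(square A) + 0.35·t(square B)
Solving: t(square D) = 4.0676, t(square A) = 3.8648, t(square B) = 3.6507.
Expected turns from square A to square C: 3.8648.

3.8648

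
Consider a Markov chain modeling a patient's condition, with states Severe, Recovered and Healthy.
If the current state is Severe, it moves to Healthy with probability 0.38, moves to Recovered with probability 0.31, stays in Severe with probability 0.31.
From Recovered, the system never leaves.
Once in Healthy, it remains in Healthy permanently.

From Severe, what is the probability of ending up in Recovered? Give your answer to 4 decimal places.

0.4493

Let h(s) be the probability of absorption at Recovered starting from transient state s. Then h(Recovered) = 1 and h(Healthy) = 0. By first-step analysis:
h(Severe) = 0.31·h(Severe) + 0.31·1 + 0.38·0
Solving: h(Severe) = 0.4493.
Starting from Severe, the probability is 0.4493.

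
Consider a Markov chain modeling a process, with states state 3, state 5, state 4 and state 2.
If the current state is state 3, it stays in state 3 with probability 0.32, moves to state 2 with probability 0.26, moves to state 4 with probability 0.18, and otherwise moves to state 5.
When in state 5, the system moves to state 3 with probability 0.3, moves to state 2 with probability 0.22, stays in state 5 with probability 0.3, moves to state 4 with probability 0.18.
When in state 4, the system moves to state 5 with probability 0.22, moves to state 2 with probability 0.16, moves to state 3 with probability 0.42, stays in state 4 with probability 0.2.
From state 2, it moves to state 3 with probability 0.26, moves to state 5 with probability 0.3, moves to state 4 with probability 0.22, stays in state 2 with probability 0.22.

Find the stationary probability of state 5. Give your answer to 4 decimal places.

Let the stationary distribution be π with π = πP and π_1 + π_2 + π_3 + π_4 = 1.
π_1 = 0.32·π_1 + 0.3·π_2 + 0.42·π_3 + 0.26·π_4
π_2 = 0.24·π_1 + 0.3·π_2 + 0.22·π_3 + 0.3·π_4
π_3 = 0.18·π_1 + 0.18·π_2 + 0.2·π_3 + 0.22·π_4
Solving with the normalization constraint gives π = (0.3207, 0.2653, 0.1927, 0.2213).
So the stationary probability of state 5 is 0.2653.

0.2653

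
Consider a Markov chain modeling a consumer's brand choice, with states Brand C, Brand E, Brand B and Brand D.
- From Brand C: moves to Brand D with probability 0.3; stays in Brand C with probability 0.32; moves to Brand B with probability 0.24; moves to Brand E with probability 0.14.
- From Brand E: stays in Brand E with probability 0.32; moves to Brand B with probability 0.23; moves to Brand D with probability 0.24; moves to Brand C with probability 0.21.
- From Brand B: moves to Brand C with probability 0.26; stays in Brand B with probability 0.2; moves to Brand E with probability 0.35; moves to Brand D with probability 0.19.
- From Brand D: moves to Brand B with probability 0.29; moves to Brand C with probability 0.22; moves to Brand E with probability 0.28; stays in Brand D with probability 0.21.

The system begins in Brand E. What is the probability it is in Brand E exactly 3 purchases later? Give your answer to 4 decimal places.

Propagate the distribution vector 3 purchases from Brand E.
After 0 purchases: (0.0000, 1.0000, 0.0000, 0.0000)
After 1 purchase: (0.2100, 0.3200, 0.2300, 0.2400)
After 2 purchases: (0.2470, 0.2795, 0.2396, 0.2339)
After 3 purchases: (0.2515, 0.2734, 0.2393, 0.2358)
P(in Brand E after 3 purchases) = 0.2734

0.2734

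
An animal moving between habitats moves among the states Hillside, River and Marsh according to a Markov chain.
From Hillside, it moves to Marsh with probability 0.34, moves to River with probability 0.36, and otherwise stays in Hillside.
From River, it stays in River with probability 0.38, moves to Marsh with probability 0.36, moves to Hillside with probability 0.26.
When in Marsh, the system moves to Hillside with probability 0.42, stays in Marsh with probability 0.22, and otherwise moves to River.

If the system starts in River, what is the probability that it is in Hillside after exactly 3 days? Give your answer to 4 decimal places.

0.3218

Propagate the distribution vector 3 days from River.
After 0 days: (0.0000, 1.0000, 0.0000)
After 1 day: (0.2600, 0.3800, 0.3600)
After 2 days: (0.3280, 0.3676, 0.3044)
After 3 days: (0.3218, 0.3674, 0.3108)
P(in Hillside after 3 days) = 0.3218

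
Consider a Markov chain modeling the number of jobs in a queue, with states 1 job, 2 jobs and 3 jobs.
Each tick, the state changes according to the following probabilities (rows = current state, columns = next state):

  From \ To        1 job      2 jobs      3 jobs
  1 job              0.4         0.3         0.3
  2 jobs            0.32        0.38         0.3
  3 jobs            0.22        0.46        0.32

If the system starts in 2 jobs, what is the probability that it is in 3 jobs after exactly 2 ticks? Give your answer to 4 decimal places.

0.3060

Sum over the intermediate state after 1 tick:
P = P(2 jobs→1 job)·P(1 job→3 jobs) + P(2 jobs→2 jobs)·P(2 jobs→3 jobs) + P(2 jobs→3 jobs)·P(3 jobs→3 jobs)
  = 0.32×0.3 + 0.38×0.3 + 0.3×0.32
  = 0.0960 + 0.1140 + 0.0960 = 0.3060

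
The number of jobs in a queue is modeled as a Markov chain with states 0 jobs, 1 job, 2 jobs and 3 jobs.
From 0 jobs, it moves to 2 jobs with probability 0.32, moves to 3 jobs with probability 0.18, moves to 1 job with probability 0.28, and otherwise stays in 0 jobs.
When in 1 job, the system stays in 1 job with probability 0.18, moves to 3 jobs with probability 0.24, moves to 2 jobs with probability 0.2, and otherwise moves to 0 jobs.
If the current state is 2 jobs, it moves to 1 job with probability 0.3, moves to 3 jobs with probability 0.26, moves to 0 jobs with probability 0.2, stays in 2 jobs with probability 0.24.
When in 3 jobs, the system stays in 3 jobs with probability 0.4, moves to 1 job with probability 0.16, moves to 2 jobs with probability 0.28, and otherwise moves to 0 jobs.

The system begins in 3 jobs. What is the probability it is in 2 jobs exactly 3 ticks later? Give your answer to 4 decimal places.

0.2604

Propagate the distribution vector 3 ticks from 3 jobs.
After 0 ticks: (0.0000, 0.0000, 0.0000, 1.0000)
After 1 tick: (0.1600, 0.1600, 0.2800, 0.4000)
After 2 ticks: (0.2160, 0.2216, 0.2624, 0.3000)
After 3 ticks: (0.2322, 0.2271, 0.2604, 0.2803)
P(in 2 jobs after 3 ticks) = 0.2604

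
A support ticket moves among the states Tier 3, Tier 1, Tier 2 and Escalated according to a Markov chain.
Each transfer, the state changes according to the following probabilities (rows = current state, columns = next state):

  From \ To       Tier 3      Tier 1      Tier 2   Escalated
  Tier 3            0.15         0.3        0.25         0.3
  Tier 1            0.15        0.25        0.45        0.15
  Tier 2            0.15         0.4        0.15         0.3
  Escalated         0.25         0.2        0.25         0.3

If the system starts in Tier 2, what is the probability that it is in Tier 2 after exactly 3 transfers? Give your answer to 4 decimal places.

0.2715

Propagate the distribution vector 3 transfers from Tier 2.
After 0 transfers: (0.0000, 0.0000, 1.0000, 0.0000)
After 1 transfer: (0.1500, 0.4000, 0.1500, 0.3000)
After 2 transfers: (0.1800, 0.2650, 0.3150, 0.2400)
After 3 transfers: (0.1740, 0.2943, 0.2715, 0.2603)
P(in Tier 2 after 3 transfers) = 0.2715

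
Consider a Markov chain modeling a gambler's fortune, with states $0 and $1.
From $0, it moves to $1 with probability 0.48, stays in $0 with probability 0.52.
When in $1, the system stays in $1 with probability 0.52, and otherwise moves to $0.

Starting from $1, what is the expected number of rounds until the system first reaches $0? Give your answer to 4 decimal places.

2.0833

Let t(s) be the expected number of rounds to first reach $0 from state s, with t($0) = 0. Conditioning on the first round:
t($1) = 1 + 0.52·t($1)
Solving: t($1) = 2.0833.
Expected rounds from $1 to $0: 2.0833.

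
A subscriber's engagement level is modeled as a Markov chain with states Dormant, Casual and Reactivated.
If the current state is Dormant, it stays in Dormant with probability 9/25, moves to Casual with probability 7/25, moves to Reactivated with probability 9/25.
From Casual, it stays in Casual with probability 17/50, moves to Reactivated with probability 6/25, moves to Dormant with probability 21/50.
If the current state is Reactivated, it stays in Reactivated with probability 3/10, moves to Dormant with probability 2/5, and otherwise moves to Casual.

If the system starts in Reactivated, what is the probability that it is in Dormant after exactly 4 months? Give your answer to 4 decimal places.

0.3905

Propagate the distribution vector 4 months from Reactivated.
After 0 months: (0.0000, 0.0000, 1.0000)
After 1 month: (0.4000, 0.3000, 0.3000)
After 2 months: (0.3900, 0.3040, 0.3060)
After 3 months: (0.3905, 0.3044, 0.3052)
After 4 months: (0.3905, 0.3044, 0.3052)
P(in Dormant after 4 months) = 0.3905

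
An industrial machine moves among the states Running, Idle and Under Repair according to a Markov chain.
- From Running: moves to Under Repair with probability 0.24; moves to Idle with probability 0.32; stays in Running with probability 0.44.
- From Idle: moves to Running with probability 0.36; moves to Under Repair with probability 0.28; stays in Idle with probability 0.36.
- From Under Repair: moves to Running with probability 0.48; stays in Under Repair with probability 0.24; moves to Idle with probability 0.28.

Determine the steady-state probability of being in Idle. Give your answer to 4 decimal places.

0.3228

Let the stationary distribution be π with π = πP and π_1 + π_2 + π_3 = 1.
π_1 = 0.44·π_1 + 0.36·π_2 + 0.48·π_3
π_2 = 0.32·π_1 + 0.36·π_2 + 0.28·π_3
Solving with the normalization constraint gives π = (0.4243, 0.3228, 0.2529).
So the stationary probability of Idle is 0.3228.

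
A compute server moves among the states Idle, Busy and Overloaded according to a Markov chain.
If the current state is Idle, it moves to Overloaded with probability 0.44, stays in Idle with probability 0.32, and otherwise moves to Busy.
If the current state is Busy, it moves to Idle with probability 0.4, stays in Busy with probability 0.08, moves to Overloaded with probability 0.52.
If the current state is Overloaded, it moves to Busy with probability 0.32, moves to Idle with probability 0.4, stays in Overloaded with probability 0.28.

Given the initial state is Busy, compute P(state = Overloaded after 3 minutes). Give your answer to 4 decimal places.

Propagate the distribution vector 3 minutes from Busy.
After 0 minutes: (0.0000, 1.0000, 0.0000)
After 1 minute: (0.4000, 0.0800, 0.5200)
After 2 minutes: (0.3680, 0.2688, 0.3632)
After 3 minutes: (0.3706, 0.2260, 0.4034)
P(in Overloaded after 3 minutes) = 0.4034

0.4034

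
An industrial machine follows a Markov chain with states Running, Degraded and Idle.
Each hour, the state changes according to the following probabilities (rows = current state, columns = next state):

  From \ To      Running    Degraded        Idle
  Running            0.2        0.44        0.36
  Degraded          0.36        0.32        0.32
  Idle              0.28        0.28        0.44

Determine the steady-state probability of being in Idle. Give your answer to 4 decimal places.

Let the stationary distribution be π with π = πP and π_1 + π_2 + π_3 = 1.
π_1 = 0.2·π_1 + 0.36·π_2 + 0.28·π_3
π_2 = 0.44·π_1 + 0.32·π_2 + 0.28·π_3
Solving with the normalization constraint gives π = (0.2844, 0.3391, 0.3766).
So the stationary probability of Idle is 0.3766.

0.3766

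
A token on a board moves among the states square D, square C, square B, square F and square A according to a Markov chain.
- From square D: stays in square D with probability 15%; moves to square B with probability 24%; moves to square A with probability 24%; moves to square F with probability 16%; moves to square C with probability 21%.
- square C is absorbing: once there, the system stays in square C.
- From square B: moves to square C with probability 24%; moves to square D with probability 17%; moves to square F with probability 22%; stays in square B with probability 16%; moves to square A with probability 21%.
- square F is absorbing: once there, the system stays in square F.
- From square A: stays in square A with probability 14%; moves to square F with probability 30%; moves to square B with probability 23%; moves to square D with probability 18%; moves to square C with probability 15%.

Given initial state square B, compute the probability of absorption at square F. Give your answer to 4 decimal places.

0.5103

Let h(s) be the probability of absorption at square F starting from transient state s. Then h(square F) = 1 and h(square C) = 0. By first-step analysis:
h(square D) = 0.15·h(square D) + 0.21·0 + 0.24·h(square B) + 0.16·1 + 0.24·h(square A)
h(square B) = 0.17·h(square D) + 0.24·0 + 0.16·h(square B) + 0.22·1 + 0.21·h(square A)
h(square A) = 0.18·h(square D) + 0.15·0 + 0.23·h(square B) + 0.3·1 + 0.14·h(square A)
Solving: h(square D) = 0.4988, h(square B) = 0.5103, h(square A) = 0.5897.
Starting from square B, the probability is 0.5103.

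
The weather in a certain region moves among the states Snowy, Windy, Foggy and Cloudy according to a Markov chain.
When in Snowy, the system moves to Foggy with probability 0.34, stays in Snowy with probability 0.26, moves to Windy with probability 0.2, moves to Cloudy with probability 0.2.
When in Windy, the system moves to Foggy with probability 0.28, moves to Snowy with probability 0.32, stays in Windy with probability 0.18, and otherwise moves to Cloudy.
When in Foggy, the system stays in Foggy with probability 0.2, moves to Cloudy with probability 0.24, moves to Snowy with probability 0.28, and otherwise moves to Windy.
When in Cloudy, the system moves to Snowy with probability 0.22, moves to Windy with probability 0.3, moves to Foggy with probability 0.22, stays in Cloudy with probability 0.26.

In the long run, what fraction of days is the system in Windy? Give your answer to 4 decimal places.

0.2390

Let the stationary distribution be π with π = πP and π_1 + π_2 + π_3 + π_4 = 1.
π_1 = 0.26·π_1 + 0.32·π_2 + 0.28·π_3 + 0.22·π_4
π_2 = 0.2·π_1 + 0.18·π_2 + 0.28·π_3 + 0.3·π_4
π_3 = 0.34·π_1 + 0.28·π_2 + 0.2·π_3 + 0.22·π_4
Solving with the normalization constraint gives π = (0.2704, 0.2390, 0.2616, 0.2290).
So the stationary probability of Windy is 0.2390.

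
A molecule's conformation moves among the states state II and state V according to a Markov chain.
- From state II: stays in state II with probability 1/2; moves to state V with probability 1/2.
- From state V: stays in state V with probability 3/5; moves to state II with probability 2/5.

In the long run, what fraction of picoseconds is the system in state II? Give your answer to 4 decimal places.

Let the stationary distribution be π with π = πP and π_1 + π_2 = 1.
π_1 = 0.5·π_1 + 0.4·π_2
Solving with the normalization constraint gives π = (0.4444, 0.5556).
So the stationary probability of state II is 0.4444.

0.4444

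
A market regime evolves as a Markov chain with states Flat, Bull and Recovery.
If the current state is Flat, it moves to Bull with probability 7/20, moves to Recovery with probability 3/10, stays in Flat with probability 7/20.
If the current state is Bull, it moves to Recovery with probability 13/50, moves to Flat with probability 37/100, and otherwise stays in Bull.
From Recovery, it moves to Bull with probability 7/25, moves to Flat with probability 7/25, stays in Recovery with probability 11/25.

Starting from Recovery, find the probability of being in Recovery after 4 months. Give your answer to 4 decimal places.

0.3338

Propagate the distribution vector 4 months from Recovery.
After 0 months: (0.0000, 0.0000, 1.0000)
After 1 month: (0.2800, 0.2800, 0.4400)
After 2 months: (0.3248, 0.3248, 0.3504)
After 3 months: (0.3320, 0.3320, 0.3361)
After 4 months: (0.3331, 0.3331, 0.3338)
P(in Recovery after 4 months) = 0.3338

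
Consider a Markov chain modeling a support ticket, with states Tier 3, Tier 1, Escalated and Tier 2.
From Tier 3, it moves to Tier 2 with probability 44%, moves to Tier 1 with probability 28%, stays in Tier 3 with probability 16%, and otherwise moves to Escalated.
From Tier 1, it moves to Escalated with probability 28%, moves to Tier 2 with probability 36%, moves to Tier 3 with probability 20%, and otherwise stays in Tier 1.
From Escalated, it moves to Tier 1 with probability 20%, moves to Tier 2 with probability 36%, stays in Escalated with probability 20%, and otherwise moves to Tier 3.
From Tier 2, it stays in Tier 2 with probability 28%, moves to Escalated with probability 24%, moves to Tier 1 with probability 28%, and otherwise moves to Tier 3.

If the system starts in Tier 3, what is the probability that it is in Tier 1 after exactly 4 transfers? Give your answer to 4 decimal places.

0.2347

Propagate the distribution vector 4 transfers from Tier 3.
After 0 transfers: (1.0000, 0.0000, 0.0000, 0.0000)
After 1 transfer: (0.1600, 0.2800, 0.1200, 0.4400)
After 2 transfers: (0.1984, 0.2368, 0.2272, 0.3376)
After 3 transfers: (0.2012, 0.2334, 0.2166, 0.3489)
After 4 transfers: (0.2006, 0.2347, 0.2165, 0.3482)
P(in Tier 1 after 4 transfers) = 0.2347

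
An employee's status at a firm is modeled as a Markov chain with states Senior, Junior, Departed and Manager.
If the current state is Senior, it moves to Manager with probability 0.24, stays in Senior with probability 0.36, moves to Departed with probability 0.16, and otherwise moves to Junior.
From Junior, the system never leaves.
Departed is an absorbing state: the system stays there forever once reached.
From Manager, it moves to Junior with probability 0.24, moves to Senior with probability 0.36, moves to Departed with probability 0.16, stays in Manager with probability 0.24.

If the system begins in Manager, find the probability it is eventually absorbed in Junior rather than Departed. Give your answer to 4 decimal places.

Let h(s) be the probability of absorption at Junior starting from transient state s. Then h(Junior) = 1 and h(Departed) = 0. By first-step analysis:
h(Senior) = 0.36·h(Senior) + 0.24·1 + 0.16·0 + 0.24·h(Manager)
h(Manager) = 0.36·h(Senior) + 0.24·1 + 0.16·0 + 0.24·h(Manager)
Solving: h(Senior) = 0.6000, h(Manager) = 0.6000.
Starting from Manager, the probability is 0.6000.

0.6000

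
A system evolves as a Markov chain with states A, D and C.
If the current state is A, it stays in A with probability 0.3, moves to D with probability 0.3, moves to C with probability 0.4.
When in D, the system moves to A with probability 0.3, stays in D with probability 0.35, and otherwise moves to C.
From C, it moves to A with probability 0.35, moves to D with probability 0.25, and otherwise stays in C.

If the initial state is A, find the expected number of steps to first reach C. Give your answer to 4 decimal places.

Let t(s) be the expected number of steps to first reach C from state s, with t(C) = 0. Conditioning on the first step:
t(A) = 1 + 0.3·t(A) + 0.3·t(D)
t(D) = 1 + 0.3·t(A) + 0.35·t(D)
Solving: t(A) = 2.6027, t(D) = 2.7397.
Expected steps from A to C: 2.6027.

2.6027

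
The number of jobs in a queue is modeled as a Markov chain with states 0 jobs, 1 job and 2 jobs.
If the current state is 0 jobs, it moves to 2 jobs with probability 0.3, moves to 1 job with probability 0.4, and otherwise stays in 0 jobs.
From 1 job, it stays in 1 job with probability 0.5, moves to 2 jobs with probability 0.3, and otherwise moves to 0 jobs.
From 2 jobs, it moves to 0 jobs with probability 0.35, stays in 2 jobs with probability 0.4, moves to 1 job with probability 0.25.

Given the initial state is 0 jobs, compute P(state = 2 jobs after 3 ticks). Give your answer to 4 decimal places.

Propagate the distribution vector 3 ticks from 0 jobs.
After 0 ticks: (1.0000, 0.0000, 0.0000)
After 1 tick: (0.3000, 0.4000, 0.3000)
After 2 ticks: (0.2750, 0.3950, 0.3300)
After 3 ticks: (0.2770, 0.3900, 0.3330)
P(in 2 jobs after 3 ticks) = 0.3330

0.3330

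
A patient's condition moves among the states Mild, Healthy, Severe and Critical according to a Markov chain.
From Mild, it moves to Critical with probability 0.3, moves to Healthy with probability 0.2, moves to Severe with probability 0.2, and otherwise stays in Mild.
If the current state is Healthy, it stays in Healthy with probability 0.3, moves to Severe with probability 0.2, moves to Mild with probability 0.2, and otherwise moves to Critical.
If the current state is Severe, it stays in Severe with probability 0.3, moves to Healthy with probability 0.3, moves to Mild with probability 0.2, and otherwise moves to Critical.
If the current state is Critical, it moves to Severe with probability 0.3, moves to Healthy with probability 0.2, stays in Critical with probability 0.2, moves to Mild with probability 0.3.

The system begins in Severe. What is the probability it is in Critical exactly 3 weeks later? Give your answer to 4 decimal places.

0.2500

Propagate the distribution vector 3 weeks from Severe.
After 0 weeks: (0.0000, 0.0000, 1.0000, 0.0000)
After 1 week: (0.2000, 0.3000, 0.3000, 0.2000)
After 2 weeks: (0.2400, 0.2600, 0.2500, 0.2500)
After 3 weeks: (0.2490, 0.2510, 0.2500, 0.2500)
P(in Critical after 3 weeks) = 0.2500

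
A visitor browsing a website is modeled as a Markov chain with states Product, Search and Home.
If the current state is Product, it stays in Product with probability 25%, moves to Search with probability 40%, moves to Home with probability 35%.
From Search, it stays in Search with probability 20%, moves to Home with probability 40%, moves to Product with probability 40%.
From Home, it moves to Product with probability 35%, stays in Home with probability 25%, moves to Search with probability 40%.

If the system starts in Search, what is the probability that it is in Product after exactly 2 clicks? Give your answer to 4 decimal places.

Sum over the intermediate state after 1 click:
P = P(Search→Product)·P(Product→Product) + P(Search→Search)·P(Search→Product) + P(Search→Home)·P(Home→Product)
  = 0.4×0.25 + 0.2×0.4 + 0.4×0.35
  = 0.1000 + 0.0800 + 0.1400 = 0.3200

0.3200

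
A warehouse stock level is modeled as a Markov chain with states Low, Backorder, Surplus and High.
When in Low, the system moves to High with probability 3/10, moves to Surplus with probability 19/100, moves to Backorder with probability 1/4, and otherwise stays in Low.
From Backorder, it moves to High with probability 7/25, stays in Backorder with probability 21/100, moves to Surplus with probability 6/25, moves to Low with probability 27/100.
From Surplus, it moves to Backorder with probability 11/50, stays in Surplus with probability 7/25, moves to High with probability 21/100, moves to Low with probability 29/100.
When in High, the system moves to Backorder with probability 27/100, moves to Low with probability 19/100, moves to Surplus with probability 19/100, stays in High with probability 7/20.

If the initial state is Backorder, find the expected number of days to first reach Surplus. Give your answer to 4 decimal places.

4.7052

Let t(s) be the expected number of days to first reach Surplus from state s, with t(Surplus) = 0. Conditioning on the first day:
t(Low) = 1 + 0.26·t(Low) + 0.25·t(Backorder) + 0.3·t(High)
t(Backorder) = 1 + 0.27·t(Low) + 0.21·t(Backorder) + 0.28·t(High)
t(High) = 1 + 0.19·t(Low) + 0.27·t(Backorder) + 0.35·t(High)
Solving: t(Low) = 4.9427, t(Backorder) = 4.7052, t(High) = 4.9377.
Expected days from Backorder to Surplus: 4.7052.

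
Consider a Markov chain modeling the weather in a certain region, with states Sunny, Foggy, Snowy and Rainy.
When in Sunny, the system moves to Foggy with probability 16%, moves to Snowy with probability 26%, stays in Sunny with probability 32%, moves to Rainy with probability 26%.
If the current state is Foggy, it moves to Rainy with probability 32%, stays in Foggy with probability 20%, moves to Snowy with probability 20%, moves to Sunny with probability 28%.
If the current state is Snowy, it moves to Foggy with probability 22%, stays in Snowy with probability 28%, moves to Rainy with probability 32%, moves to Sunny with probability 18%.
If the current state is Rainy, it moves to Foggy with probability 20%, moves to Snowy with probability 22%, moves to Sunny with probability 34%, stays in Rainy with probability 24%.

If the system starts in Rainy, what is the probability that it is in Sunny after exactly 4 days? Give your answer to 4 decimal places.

0.2840

Propagate the distribution vector 4 days from Rainy.
After 0 days: (0.0000, 0.0000, 0.0000, 1.0000)
After 1 day: (0.3400, 0.2000, 0.2200, 0.2400)
After 2 days: (0.2860, 0.1908, 0.2428, 0.2804)
After 3 days: (0.2840, 0.1934, 0.2422, 0.2804)
After 4 days: (0.2840, 0.1935, 0.2420, 0.2805)
P(in Sunny after 4 days) = 0.2840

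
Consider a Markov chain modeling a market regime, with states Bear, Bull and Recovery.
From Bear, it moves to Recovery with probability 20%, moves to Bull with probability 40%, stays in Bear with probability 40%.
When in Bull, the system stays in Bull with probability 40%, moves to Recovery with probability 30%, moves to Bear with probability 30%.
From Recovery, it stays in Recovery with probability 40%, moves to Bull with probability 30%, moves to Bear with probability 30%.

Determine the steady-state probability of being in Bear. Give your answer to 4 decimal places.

Let the stationary distribution be π with π = πP and π_1 + π_2 + π_3 = 1.
π_1 = 0.4·π_1 + 0.3·π_2 + 0.3·π_3
π_2 = 0.4·π_1 + 0.4·π_2 + 0.3·π_3
Solving with the normalization constraint gives π = (0.3333, 0.3704, 0.2963).
So the stationary probability of Bear is 0.3333.

0.3333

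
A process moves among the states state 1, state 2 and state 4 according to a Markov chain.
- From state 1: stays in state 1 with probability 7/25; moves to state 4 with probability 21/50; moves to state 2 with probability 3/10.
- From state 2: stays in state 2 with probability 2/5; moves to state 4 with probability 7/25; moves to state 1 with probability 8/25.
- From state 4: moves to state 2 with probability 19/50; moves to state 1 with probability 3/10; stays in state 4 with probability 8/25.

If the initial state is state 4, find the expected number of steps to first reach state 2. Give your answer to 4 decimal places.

2.8053

Let t(s) be the expected number of steps to first reach state 2 from state s, with t(state 2) = 0. Conditioning on the first step:
t(state 1) = 1 + 0.28·t(state 1) + 0.42·t(state 4)
t(state 4) = 1 + 0.3·t(state 1) + 0.32·t(state 4)
Solving: t(state 1) = 3.0253, t(state 4) = 2.8053.
Expected steps from state 4 to state 2: 2.8053.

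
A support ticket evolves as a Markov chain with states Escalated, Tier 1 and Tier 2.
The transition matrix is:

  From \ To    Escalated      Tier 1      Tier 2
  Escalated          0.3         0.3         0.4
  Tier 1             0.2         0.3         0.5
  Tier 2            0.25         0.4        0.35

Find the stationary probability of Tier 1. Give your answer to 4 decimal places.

Let the stationary distribution be π with π = πP and π_1 + π_2 + π_3 = 1.
π_1 = 0.3·π_1 + 0.2·π_2 + 0.25·π_3
π_2 = 0.3·π_1 + 0.3·π_2 + 0.4·π_3
Solving with the normalization constraint gives π = (0.2452, 0.3413, 0.4135).
So the stationary probability of Tier 1 is 0.3413.

0.3413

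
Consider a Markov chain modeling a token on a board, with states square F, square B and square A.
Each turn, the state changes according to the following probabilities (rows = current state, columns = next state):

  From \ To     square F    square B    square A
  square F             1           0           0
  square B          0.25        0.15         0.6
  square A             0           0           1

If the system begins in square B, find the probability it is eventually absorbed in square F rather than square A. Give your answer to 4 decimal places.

Let h(s) be the probability of absorption at square F starting from transient state s. Then h(square F) = 1 and h(square A) = 0. By first-step analysis:
h(square B) = 0.25·1 + 0.15·h(square B) + 0.6·0
Solving: h(square B) = 0.2941.
Starting from square B, the probability is 0.2941.

0.2941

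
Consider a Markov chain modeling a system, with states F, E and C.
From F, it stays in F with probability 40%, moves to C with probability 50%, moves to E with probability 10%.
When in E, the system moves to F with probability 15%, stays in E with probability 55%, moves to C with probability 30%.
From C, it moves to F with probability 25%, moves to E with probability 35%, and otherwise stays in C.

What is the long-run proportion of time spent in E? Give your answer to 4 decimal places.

0.3588

Let the stationary distribution be π with π = πP and π_1 + π_2 + π_3 = 1.
π_1 = 0.4·π_1 + 0.15·π_2 + 0.25·π_3
π_2 = 0.1·π_1 + 0.55·π_2 + 0.35·π_3
Solving with the normalization constraint gives π = (0.2519, 0.3588, 0.3893).
So the stationary probability of E is 0.3588.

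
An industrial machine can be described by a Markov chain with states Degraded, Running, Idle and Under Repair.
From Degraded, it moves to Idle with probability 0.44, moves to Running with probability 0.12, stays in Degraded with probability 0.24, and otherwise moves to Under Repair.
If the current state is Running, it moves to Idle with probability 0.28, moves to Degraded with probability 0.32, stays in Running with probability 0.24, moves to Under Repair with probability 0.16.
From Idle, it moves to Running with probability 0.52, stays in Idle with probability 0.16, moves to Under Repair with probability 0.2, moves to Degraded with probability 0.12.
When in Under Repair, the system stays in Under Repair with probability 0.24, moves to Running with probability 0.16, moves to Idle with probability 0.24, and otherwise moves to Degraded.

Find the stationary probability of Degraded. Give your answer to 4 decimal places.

0.2519

Let the stationary distribution be π with π = πP and π_1 + π_2 + π_3 + π_4 = 1.
π_1 = 0.24·π_1 + 0.32·π_2 + 0.12·π_3 + 0.36·π_4
π_2 = 0.12·π_1 + 0.24·π_2 + 0.52·π_3 + 0.16·π_4
π_3 = 0.44·π_1 + 0.28·π_2 + 0.16·π_3 + 0.24·π_4
Solving with the normalization constraint gives π = (0.2519, 0.2721, 0.2790, 0.1970).
So the stationary probability of Degraded is 0.2519.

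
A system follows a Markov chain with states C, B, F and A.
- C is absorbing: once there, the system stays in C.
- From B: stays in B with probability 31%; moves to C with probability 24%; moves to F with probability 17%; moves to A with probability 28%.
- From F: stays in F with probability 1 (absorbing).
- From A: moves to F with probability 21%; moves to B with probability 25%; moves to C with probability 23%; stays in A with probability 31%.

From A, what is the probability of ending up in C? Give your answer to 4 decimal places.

Let h(s) be the probability of absorption at C starting from transient state s. Then h(C) = 1 and h(F) = 0. By first-step analysis:
h(B) = 0.24·1 + 0.31·h(B) + 0.17·0 + 0.28·h(A)
h(A) = 0.23·1 + 0.25·h(B) + 0.21·0 + 0.31·h(A)
Solving: h(B) = 0.5664, h(A) = 0.5385.
Starting from A, the probability is 0.5385.

0.5385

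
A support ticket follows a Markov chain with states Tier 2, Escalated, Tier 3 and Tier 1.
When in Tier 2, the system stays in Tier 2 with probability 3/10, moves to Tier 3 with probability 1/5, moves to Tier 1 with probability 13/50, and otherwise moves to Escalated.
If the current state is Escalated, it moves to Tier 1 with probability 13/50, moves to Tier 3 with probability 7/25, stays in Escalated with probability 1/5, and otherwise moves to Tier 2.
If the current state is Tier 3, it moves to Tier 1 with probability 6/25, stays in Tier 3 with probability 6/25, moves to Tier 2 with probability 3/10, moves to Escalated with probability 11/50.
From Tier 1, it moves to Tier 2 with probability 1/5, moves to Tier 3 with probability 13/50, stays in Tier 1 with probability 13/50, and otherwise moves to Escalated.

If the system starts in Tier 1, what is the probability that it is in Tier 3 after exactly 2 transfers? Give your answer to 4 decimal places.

Propagate the distribution vector 2 transfers from Tier 1.
After 0 transfers: (0.0000, 0.0000, 0.0000, 1.0000)
After 1 transfer: (0.2000, 0.2800, 0.2600, 0.2600)
After 2 transfers: (0.2628, 0.2340, 0.2484, 0.2548)
P(in Tier 3 after 2 transfers) = 0.2484

0.2484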